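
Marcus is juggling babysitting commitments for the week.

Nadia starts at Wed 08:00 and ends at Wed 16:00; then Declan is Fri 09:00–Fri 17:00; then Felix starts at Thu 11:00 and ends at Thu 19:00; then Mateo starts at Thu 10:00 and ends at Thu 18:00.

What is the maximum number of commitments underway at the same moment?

2

Sweep the timeline, counting +1 at each start and −1 at each end (ends before starts at a tie):
Wed 08:00 start Nadia → 1
Wed 16:00 end Nadia → 0
Thu 10:00 start Mateo → 1
Thu 11:00 start Felix → 2
Thu 18:00 end Mateo → 1
Thu 19:00 end Felix → 0
Fri 09:00 start Declan → 1
Fri 17:00 end Declan → 0
Peak is 2, at Thu 11:00 (Felix, Mateo).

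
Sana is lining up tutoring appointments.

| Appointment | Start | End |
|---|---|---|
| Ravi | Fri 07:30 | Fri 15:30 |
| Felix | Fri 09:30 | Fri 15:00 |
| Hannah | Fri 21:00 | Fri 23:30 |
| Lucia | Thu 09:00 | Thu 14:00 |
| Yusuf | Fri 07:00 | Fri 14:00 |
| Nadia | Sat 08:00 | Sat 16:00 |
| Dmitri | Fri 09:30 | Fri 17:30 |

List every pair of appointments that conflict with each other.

Sorted by start: Lucia, Yusuf, Ravi, Felix, Dmitri, Hannah, Nadia.
Yusuf starts after Lucia ends — done with Lucia.
Ravi starts before Yusuf ends → Yusuf and Ravi overlap.
Felix starts before Yusuf ends → Yusuf and Felix overlap.
Dmitri starts before Yusuf ends → Yusuf and Dmitri overlap.
Hannah starts after Yusuf ends — done with Yusuf.
Felix starts before Ravi ends → Ravi and Felix overlap.
Dmitri starts before Ravi ends → Ravi and Dmitri overlap.
Hannah starts after Ravi ends — done with Ravi.
Dmitri starts before Felix ends → Felix and Dmitri overlap.
Hannah starts after Felix ends — done with Felix.
Hannah starts after Dmitri ends — done with Dmitri.
Nadia starts after Hannah ends.

Dmitri & Felix, Dmitri & Ravi, Dmitri & Yusuf, Felix & Ravi, Felix & Yusuf, Ravi & Yusuf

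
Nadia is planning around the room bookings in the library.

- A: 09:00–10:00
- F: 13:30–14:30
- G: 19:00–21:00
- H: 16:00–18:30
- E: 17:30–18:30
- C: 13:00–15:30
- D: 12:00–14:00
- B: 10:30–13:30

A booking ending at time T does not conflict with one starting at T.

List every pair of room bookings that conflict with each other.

B & C, B & D, C & D, C & F, D & F, E & H

Check each pair: they overlap iff neither finishes before the other starts.
Sorted by start: A, B, D, C, F, H, E, G.
B starts after A ends, so A has no further overlaps.
D starts before B ends → B and D overlap.
C starts before B ends → B and C overlap.
F starts exactly when B ends (back-to-back, no overlap), so B has no further overlaps.
C starts before D ends → D and C overlap.
F starts before D ends → D and F overlap.
H starts after D ends, so D has no further overlaps.
F starts before C ends → C and F overlap.
H starts after C ends, so C has no further overlaps.
H starts after F ends, so F has no further overlaps.
E starts before H ends → H and E overlap.
G starts after H ends.
G starts after E ends.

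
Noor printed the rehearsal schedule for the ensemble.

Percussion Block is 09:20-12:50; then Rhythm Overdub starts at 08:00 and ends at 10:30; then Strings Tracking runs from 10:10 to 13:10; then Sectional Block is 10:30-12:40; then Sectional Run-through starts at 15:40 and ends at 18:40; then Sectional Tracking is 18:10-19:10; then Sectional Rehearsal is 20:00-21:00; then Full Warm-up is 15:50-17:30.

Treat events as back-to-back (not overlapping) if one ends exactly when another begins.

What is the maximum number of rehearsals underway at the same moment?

3

Walk through starts and ends in time order (an end at T is processed before a start at T):
08:00 start Rhythm Overdub → 1
09:20 start Percussion Block → 2
10:10 start Strings Tracking → 3
10:30 end Rhythm Overdub → 2
10:30 start Sectional Block → 3
12:40 end Sectional Block → 2
12:50 end Percussion Block → 1
13:10 end Strings Tracking → 0
15:40 start Sectional Run-through → 1
15:50 start Full Warm-up → 2
17:30 end Full Warm-up → 1
18:10 start Sectional Tracking → 2
18:40 end Sectional Run-through → 1
19:10 end Sectional Tracking → 0
20:00 start Sectional Rehearsal → 1
21:00 end Sectional Rehearsal → 0
Peak is 3, at 10:10 (Percussion Block, Rhythm Overdub, Strings Tracking).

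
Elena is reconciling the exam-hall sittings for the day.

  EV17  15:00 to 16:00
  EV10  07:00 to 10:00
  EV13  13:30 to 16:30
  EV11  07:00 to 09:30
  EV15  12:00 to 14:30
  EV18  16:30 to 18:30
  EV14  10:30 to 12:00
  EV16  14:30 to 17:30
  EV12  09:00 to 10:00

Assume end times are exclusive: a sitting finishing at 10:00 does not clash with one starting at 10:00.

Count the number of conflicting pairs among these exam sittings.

Sorted by start: EV10, EV11, EV12, EV14, EV15, EV13, EV16, EV17, EV18.
EV11 starts before EV10 ends → EV10 and EV11 overlap.
EV12 starts before EV10 ends → EV10 and EV12 overlap.
EV14 starts after EV10 ends, so nothing later overlaps EV10 either.
EV12 starts before EV11 ends → EV11 and EV12 overlap.
EV14 starts after EV11 ends, so nothing later overlaps EV11 either.
EV14 starts after EV12 ends, so nothing later overlaps EV12 either.
EV15 starts exactly when EV14 ends (back-to-back, no overlap), so nothing later overlaps EV14 either.
EV13 starts before EV15 ends → EV15 and EV13 overlap.
EV16 starts exactly when EV15 ends (back-to-back, no overlap), so nothing later overlaps EV15 either.
EV16 starts before EV13 ends → EV13 and EV16 overlap.
EV17 starts before EV13 ends → EV13 and EV17 overlap.
EV18 starts exactly when EV13 ends (back-to-back, no overlap).
EV17 starts before EV16 ends → EV16 and EV17 overlap.
EV18 starts before EV16 ends → EV16 and EV18 overlap.
EV18 starts after EV17 ends.
Overlapping pairs: EV10 & EV11, EV10 & EV12, EV11 & EV12, EV13 & EV15, EV13 & EV16, EV13 & EV17, EV16 & EV17, EV16 & EV18 — 8 in total.

8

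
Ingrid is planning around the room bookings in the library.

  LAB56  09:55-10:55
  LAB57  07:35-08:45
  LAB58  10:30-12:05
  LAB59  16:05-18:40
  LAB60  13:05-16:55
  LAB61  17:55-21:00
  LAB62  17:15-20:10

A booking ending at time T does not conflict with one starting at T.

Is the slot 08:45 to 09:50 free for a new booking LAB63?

Yes — the slot is free

LAB57: ends 08:45 at or before LAB63 starts 08:45 → clear.
LAB56: starts 09:55 at or after LAB63 ends 09:50 → clear.
LAB58: starts 10:30 at or after LAB63 ends 09:50 → clear.
LAB60: starts 13:05 at or after LAB63 ends 09:50 → clear.
LAB59: starts 16:05 at or after LAB63 ends 09:50 → clear.
LAB62: starts 17:15 at or after LAB63 ends 09:50 → clear.
LAB61: starts 17:55 at or after LAB63 ends 09:50 → clear.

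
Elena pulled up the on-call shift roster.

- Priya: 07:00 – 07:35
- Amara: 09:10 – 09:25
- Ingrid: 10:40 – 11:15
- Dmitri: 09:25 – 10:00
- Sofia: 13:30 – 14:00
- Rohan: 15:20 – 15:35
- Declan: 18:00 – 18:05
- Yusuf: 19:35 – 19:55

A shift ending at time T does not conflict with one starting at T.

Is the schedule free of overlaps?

Check each pair: they overlap iff neither finishes before the other starts.
Sorted by start: Priya, Amara, Dmitri, Ingrid, Sofia, Rohan, Declan, Yusuf.
Amara starts after Priya ends, so nothing later overlaps Priya either.
Dmitri starts exactly when Amara ends (back-to-back, no overlap), so nothing later overlaps Amara either.
Ingrid starts after Dmitri ends, so nothing later overlaps Dmitri either.
Sofia starts after Ingrid ends, so nothing later overlaps Ingrid either.
Rohan starts after Sofia ends, so nothing later overlaps Sofia either.
Declan starts after Rohan ends, so nothing later overlaps Rohan either.
Yusuf starts after Declan ends.
Every pair is clear; the schedule has no overlaps.

Yes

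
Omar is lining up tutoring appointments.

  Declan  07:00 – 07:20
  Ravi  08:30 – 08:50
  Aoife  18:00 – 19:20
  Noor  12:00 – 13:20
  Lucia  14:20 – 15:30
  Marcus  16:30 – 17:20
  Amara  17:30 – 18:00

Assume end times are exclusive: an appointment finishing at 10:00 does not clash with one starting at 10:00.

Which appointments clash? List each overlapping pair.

no overlapping pairs

Sorted by start: Declan, Ravi, Noor, Lucia, Marcus, Amara, Aoife.
Ravi starts after Declan ends; Declan is clear from here.
Noor starts after Ravi ends; Ravi is clear from here.
Lucia starts after Noor ends; Noor is clear from here.
Marcus starts after Lucia ends; Lucia is clear from here.
Amara starts after Marcus ends; Marcus is clear from here.
Aoife starts exactly when Amara ends (back-to-back, no overlap).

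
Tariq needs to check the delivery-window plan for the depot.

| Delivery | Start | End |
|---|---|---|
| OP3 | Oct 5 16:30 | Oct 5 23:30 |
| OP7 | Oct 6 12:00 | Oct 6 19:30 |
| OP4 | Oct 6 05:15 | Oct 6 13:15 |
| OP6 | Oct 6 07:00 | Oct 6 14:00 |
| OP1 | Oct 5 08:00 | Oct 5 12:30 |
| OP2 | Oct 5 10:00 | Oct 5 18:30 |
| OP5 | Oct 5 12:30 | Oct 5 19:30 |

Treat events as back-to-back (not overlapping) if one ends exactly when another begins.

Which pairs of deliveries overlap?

Sorted by start: OP1, OP2, OP5, OP3, OP4, OP6, OP7.
OP2 starts before OP1 ends → OP1 and OP2 overlap.
OP5 starts exactly when OP1 ends (back-to-back, no overlap), so nothing later overlaps OP1 either.
OP5 starts before OP2 ends → OP2 and OP5 overlap.
OP3 starts before OP2 ends → OP2 and OP3 overlap.
OP4 starts after OP2 ends, so nothing later overlaps OP2 either.
OP3 starts before OP5 ends → OP5 and OP3 overlap.
OP4 starts after OP5 ends, so nothing later overlaps OP5 either.
OP4 starts after OP3 ends, so nothing later overlaps OP3 either.
OP6 starts before OP4 ends → OP4 and OP6 overlap.
OP7 starts before OP4 ends → OP4 and OP7 overlap.
OP7 starts before OP6 ends → OP6 and OP7 overlap.

OP1 & OP2, OP2 & OP3, OP2 & OP5, OP3 & OP5, OP4 & OP6, OP4 & OP7, OP6 & OP7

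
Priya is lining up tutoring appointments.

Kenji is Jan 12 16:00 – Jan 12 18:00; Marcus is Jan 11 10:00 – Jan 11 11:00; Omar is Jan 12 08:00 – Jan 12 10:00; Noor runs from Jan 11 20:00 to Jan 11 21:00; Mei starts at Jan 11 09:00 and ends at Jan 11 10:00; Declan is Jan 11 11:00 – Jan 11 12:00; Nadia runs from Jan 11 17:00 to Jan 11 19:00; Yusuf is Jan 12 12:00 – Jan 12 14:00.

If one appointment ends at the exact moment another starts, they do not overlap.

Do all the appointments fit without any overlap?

Yes

Sorted by start: Mei, Marcus, Declan, Nadia, Noor, Omar, Yusuf, Kenji.
Marcus starts exactly when Mei ends (back-to-back, no overlap), so Mei has no further overlaps.
Declan starts exactly when Marcus ends (back-to-back, no overlap), so Marcus has no further overlaps.
Nadia starts after Declan ends, so Declan has no further overlaps.
Noor starts after Nadia ends, so Nadia has no further overlaps.
Omar starts after Noor ends, so Noor has no further overlaps.
Yusuf starts after Omar ends, so Omar has no further overlaps.
Kenji starts after Yusuf ends.
Every pair is clear; the schedule has no overlaps.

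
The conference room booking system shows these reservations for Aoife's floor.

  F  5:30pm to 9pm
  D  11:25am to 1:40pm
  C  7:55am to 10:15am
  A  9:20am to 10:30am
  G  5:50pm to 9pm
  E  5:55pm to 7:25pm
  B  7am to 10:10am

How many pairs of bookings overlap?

6

Two intervals overlap when each starts before the other ends.
Sorted by start: B, C, A, D, F, G, E.
C starts before B ends → B and C overlap.
A starts before B ends → B and A overlap.
D starts after B ends, so B has no further overlaps.
A starts before C ends → C and A overlap.
D starts after C ends, so C has no further overlaps.
D starts after A ends, so A has no further overlaps.
F starts after D ends, so D has no further overlaps.
G starts before F ends → F and G overlap.
E starts before F ends → F and E overlap.
E starts before G ends → G and E overlap.
Overlapping pairs: A & B, A & C, B & C, E & F, E & G, F & G — 6 in total.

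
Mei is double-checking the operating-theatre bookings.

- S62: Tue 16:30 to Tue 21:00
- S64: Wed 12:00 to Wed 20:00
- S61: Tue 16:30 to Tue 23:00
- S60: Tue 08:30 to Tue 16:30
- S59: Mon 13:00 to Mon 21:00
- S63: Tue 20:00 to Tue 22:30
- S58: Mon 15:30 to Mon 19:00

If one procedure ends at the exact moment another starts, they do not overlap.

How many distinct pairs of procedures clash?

4

Sorted by start: S59, S58, S60, S61, S62, S63, S64.
S58 starts before S59 ends → S59 and S58 overlap.
S60 starts after S59 ends, so S59 has no further overlaps.
S60 starts after S58 ends, so S58 has no further overlaps.
S61 starts exactly when S60 ends (back-to-back, no overlap), so S60 has no further overlaps.
S62 starts before S61 ends → S61 and S62 overlap.
S63 starts before S61 ends → S61 and S63 overlap.
S64 starts after S61 ends.
S63 starts before S62 ends → S62 and S63 overlap.
S64 starts after S62 ends.
S64 starts after S63 ends.
Overlapping pairs: S58 & S59, S61 & S62, S61 & S63, S62 & S63 — 4 in total.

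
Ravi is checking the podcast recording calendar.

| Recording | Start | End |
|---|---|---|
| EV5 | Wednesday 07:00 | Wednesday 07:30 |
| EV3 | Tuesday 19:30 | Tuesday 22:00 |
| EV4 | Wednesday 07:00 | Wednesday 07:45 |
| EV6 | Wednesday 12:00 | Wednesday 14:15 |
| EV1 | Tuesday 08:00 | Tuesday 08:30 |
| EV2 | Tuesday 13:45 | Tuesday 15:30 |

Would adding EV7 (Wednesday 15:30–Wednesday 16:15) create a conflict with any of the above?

No — it doesn't clash with anything

EV1: ends Tuesday 08:30 at or before EV7 starts Wednesday 15:30 → clear.
EV2: ends Tuesday 15:30 at or before EV7 starts Wednesday 15:30 → clear.
EV3: ends Tuesday 22:00 at or before EV7 starts Wednesday 15:30 → clear.
EV4: ends Wednesday 07:45 at or before EV7 starts Wednesday 15:30 → clear.
EV5: ends Wednesday 07:30 at or before EV7 starts Wednesday 15:30 → clear.
EV6: ends Wednesday 14:15 at or before EV7 starts Wednesday 15:30 → clear.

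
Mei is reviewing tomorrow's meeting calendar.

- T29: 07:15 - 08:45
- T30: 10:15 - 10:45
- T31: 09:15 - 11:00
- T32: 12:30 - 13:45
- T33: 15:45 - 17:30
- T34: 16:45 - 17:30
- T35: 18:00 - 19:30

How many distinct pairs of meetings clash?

Sorted by start: T29, T31, T30, T32, T33, T34, T35.
T31 starts after T29 ends, so T29 has no further overlaps.
T30 starts before T31 ends → T31 and T30 overlap.
T32 starts after T31 ends, so T31 has no further overlaps.
T32 starts after T30 ends, so T30 has no further overlaps.
T33 starts after T32 ends, so T32 has no further overlaps.
T34 starts before T33 ends → T33 and T34 overlap.
T35 starts after T33 ends.
T35 starts after T34 ends.
Overlapping pairs: T30 & T31, T33 & T34 — 2 in total.

2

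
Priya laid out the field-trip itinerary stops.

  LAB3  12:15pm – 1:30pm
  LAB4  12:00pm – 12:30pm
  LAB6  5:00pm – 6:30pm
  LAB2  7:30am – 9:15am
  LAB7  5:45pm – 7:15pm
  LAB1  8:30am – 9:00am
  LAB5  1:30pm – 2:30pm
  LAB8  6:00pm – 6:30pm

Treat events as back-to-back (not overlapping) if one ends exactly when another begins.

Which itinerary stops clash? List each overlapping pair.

LAB1 & LAB2, LAB3 & LAB4, LAB6 & LAB7, LAB6 & LAB8, LAB7 & LAB8

Sorted by start: LAB2, LAB1, LAB4, LAB3, LAB5, LAB6, LAB7, LAB8.
LAB1 starts before LAB2 ends → LAB2 and LAB1 overlap.
LAB4 starts after LAB2 ends, so LAB2 has no further overlaps.
LAB4 starts after LAB1 ends, so LAB1 has no further overlaps.
LAB3 starts before LAB4 ends → LAB4 and LAB3 overlap.
LAB5 starts after LAB4 ends, so LAB4 has no further overlaps.
LAB5 starts exactly when LAB3 ends (back-to-back, no overlap), so LAB3 has no further overlaps.
LAB6 starts after LAB5 ends, so LAB5 has no further overlaps.
LAB7 starts before LAB6 ends → LAB6 and LAB7 overlap.
LAB8 starts before LAB6 ends → LAB6 and LAB8 overlap.
LAB8 starts before LAB7 ends → LAB7 and LAB8 overlap.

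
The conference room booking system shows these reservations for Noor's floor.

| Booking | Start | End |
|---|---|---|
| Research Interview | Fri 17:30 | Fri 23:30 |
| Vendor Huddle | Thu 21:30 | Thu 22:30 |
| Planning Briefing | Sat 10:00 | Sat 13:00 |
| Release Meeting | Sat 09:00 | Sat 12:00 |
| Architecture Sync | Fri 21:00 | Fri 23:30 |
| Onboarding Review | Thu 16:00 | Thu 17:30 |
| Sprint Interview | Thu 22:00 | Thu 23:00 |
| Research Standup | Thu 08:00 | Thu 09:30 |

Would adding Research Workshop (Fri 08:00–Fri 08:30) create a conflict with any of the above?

Research Standup: ends Thu 09:30 at or before Research Workshop starts Fri 08:00 → clear.
Onboarding Review: ends Thu 17:30 at or before Research Workshop starts Fri 08:00 → clear.
Vendor Huddle: ends Thu 22:30 at or before Research Workshop starts Fri 08:00 → clear.
Sprint Interview: ends Thu 23:00 at or before Research Workshop starts Fri 08:00 → clear.
Research Interview: starts Fri 17:30 at or after Research Workshop ends Fri 08:30 → clear.
Architecture Sync: starts Fri 21:00 at or after Research Workshop ends Fri 08:30 → clear.
Release Meeting: starts Sat 09:00 at or after Research Workshop ends Fri 08:30 → clear.
Planning Briefing: starts Sat 10:00 at or after Research Workshop ends Fri 08:30 → clear.

No — it doesn't clash with anything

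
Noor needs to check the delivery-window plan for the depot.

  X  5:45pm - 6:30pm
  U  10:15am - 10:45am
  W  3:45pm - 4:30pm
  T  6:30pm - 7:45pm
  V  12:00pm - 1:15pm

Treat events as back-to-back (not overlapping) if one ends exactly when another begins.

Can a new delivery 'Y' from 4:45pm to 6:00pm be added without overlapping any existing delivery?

No — it overlaps X

U: ends 10:45am at or before Y starts 4:45pm → clear.
V: ends 1:15pm at or before Y starts 4:45pm → clear.
W: ends 4:30pm at or before Y starts 4:45pm → clear.
X: starts 5:45pm before Y ends 6:00pm, and ends 6:30pm after Y starts 4:45pm → overlap.
T: starts 6:30pm at or after Y ends 6:00pm → clear.
Y overlaps X.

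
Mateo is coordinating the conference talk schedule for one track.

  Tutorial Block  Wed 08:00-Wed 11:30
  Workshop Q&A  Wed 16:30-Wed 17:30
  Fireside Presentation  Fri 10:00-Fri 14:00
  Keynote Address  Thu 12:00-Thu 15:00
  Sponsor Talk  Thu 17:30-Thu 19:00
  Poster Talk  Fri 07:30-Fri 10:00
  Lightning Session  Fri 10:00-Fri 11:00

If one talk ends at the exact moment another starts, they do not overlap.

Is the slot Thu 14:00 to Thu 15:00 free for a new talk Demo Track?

No — it overlaps Keynote Address

Tutorial Block: ends Wed 11:30 at or before Demo Track starts Thu 14:00 → clear.
Workshop Q&A: ends Wed 17:30 at or before Demo Track starts Thu 14:00 → clear.
Keynote Address: starts Thu 12:00 before Demo Track ends Thu 15:00, and ends Thu 15:00 after Demo Track starts Thu 14:00 → overlap.
Sponsor Talk: starts Thu 17:30 at or after Demo Track ends Thu 15:00 → clear.
Poster Talk: starts Fri 07:30 at or after Demo Track ends Thu 15:00 → clear.
Fireside Presentation: starts Fri 10:00 at or after Demo Track ends Thu 15:00 → clear.
Lightning Session: starts Fri 10:00 at or after Demo Track ends Thu 15:00 → clear.
Demo Track overlaps Keynote Address.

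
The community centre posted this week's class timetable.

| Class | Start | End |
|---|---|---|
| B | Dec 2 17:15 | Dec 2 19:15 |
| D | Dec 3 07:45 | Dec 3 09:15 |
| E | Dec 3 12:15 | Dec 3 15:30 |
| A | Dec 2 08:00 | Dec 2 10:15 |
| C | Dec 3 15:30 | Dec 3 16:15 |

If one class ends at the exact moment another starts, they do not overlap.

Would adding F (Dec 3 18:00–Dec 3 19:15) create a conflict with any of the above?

A: ends Dec 2 10:15 at or before F starts Dec 3 18:00 → clear.
B: ends Dec 2 19:15 at or before F starts Dec 3 18:00 → clear.
D: ends Dec 3 09:15 at or before F starts Dec 3 18:00 → clear.
E: ends Dec 3 15:30 at or before F starts Dec 3 18:00 → clear.
C: ends Dec 3 16:15 at or before F starts Dec 3 18:00 → clear.

No — it doesn't clash with anything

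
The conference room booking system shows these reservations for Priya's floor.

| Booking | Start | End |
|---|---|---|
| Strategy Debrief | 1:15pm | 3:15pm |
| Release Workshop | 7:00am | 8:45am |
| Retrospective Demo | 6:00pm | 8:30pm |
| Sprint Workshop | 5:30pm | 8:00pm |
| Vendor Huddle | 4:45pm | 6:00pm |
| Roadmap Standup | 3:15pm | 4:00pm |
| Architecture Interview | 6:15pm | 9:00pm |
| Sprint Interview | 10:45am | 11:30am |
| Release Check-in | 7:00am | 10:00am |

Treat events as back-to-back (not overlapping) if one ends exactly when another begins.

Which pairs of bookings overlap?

Architecture Interview & Retrospective Demo, Architecture Interview & Sprint Workshop, Release Check-in & Release Workshop, Retrospective Demo & Sprint Workshop, Sprint Workshop & Vendor Huddle

Sorted by start: Release Check-in, Release Workshop, Sprint Interview, Strategy Debrief, Roadmap Standup, Vendor Huddle, Sprint Workshop, Retrospective Demo, Architecture Interview.
Release Workshop starts before Release Check-in ends → Release Check-in and Release Workshop overlap.
Sprint Interview starts after Release Check-in ends; Release Check-in is clear from here.
Sprint Interview starts after Release Workshop ends; Release Workshop is clear from here.
Strategy Debrief starts after Sprint Interview ends; Sprint Interview is clear from here.
Roadmap Standup starts exactly when Strategy Debrief ends (back-to-back, no overlap); Strategy Debrief is clear from here.
Vendor Huddle starts after Roadmap Standup ends; Roadmap Standup is clear from here.
Sprint Workshop starts before Vendor Huddle ends → Vendor Huddle and Sprint Workshop overlap.
Retrospective Demo starts exactly when Vendor Huddle ends (back-to-back, no overlap); Vendor Huddle is clear from here.
Retrospective Demo starts before Sprint Workshop ends → Sprint Workshop and Retrospective Demo overlap.
Architecture Interview starts before Sprint Workshop ends → Sprint Workshop and Architecture Interview overlap.
Architecture Interview starts before Retrospective Demo ends → Retrospective Demo and Architecture Interview overlap.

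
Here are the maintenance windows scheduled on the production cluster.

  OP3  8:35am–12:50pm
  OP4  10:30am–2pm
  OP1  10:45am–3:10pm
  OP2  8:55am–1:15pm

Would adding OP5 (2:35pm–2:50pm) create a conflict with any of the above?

Yes — it overlaps OP1

OP3: ends 12:50pm at or before OP5 starts 2:35pm → clear.
OP2: ends 1:15pm at or before OP5 starts 2:35pm → clear.
OP4: ends 2pm at or before OP5 starts 2:35pm → clear.
OP1: starts 10:45am before OP5 ends 2:50pm, and ends 3:10pm after OP5 starts 2:35pm → overlap.
OP5 overlaps OP1.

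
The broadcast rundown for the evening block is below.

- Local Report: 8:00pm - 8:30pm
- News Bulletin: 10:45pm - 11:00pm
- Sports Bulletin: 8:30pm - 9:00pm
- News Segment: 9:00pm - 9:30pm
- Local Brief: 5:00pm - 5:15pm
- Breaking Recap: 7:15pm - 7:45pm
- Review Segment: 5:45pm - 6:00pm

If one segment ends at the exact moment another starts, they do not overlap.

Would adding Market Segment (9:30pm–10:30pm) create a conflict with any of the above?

Local Brief: ends 5:15pm at or before Market Segment starts 9:30pm → clear.
Review Segment: ends 6:00pm at or before Market Segment starts 9:30pm → clear.
Breaking Recap: ends 7:45pm at or before Market Segment starts 9:30pm → clear.
Local Report: ends 8:30pm at or before Market Segment starts 9:30pm → clear.
Sports Bulletin: ends 9:00pm at or before Market Segment starts 9:30pm → clear.
News Segment: ends 9:30pm at or before Market Segment starts 9:30pm → clear.
News Bulletin: starts 10:45pm at or after Market Segment ends 10:30pm → clear.

No — it doesn't clash with anything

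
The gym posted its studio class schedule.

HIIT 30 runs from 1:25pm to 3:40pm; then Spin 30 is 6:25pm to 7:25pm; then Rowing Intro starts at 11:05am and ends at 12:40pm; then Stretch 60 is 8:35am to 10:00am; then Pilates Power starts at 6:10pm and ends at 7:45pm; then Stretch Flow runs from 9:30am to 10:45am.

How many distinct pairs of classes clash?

Sorted by start: Stretch 60, Stretch Flow, Rowing Intro, HIIT 30, Pilates Power, Spin 30.
Stretch Flow starts before Stretch 60 ends → Stretch 60 and Stretch Flow overlap.
Rowing Intro starts after Stretch 60 ends, so nothing later overlaps Stretch 60 either.
Rowing Intro starts after Stretch Flow ends, so nothing later overlaps Stretch Flow either.
HIIT 30 starts after Rowing Intro ends, so nothing later overlaps Rowing Intro either.
Pilates Power starts after HIIT 30 ends, so nothing later overlaps HIIT 30 either.
Spin 30 starts before Pilates Power ends → Pilates Power and Spin 30 overlap.
Overlapping pairs: Pilates Power & Spin 30, Stretch 60 & Stretch Flow — 2 in total.

2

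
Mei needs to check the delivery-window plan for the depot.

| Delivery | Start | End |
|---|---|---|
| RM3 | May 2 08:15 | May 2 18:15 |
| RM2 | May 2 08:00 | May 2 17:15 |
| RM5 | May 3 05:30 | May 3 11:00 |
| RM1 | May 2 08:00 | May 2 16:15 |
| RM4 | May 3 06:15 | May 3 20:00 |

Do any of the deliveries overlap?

Sorted by start: RM1, RM2, RM3, RM5, RM4.
RM2 starts before RM1 ends → RM1 and RM2 overlap.
That's a conflict, so the schedule is not conflict-free.

Yes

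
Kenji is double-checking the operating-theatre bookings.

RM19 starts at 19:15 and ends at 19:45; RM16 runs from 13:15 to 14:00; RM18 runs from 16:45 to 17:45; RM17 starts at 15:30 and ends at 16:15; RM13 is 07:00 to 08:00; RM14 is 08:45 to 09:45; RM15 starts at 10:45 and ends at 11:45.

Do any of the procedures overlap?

Sorted by start: RM13, RM14, RM15, RM16, RM17, RM18, RM19.
RM14 starts after RM13 ends — done with RM13.
RM15 starts after RM14 ends — done with RM14.
RM16 starts after RM15 ends — done with RM15.
RM17 starts after RM16 ends — done with RM16.
RM18 starts after RM17 ends — done with RM17.
RM19 starts after RM18 ends.
Every pair is clear; the schedule has no overlaps.

No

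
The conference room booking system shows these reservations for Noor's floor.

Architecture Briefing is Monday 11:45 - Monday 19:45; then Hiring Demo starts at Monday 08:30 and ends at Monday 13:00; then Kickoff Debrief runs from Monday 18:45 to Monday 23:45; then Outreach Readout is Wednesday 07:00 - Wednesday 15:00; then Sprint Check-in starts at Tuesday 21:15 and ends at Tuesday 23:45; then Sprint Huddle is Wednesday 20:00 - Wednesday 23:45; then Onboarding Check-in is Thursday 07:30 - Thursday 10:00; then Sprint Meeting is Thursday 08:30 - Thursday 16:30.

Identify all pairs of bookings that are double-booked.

Architecture Briefing & Hiring Demo, Architecture Briefing & Kickoff Debrief, Onboarding Check-in & Sprint Meeting

Sorted by start: Hiring Demo, Architecture Briefing, Kickoff Debrief, Sprint Check-in, Outreach Readout, Sprint Huddle, Onboarding Check-in, Sprint Meeting.
Architecture Briefing starts before Hiring Demo ends → Hiring Demo and Architecture Briefing overlap.
Kickoff Debrief starts after Hiring Demo ends; Hiring Demo is clear from here.
Kickoff Debrief starts before Architecture Briefing ends → Architecture Briefing and Kickoff Debrief overlap.
Sprint Check-in starts after Architecture Briefing ends; Architecture Briefing is clear from here.
Sprint Check-in starts after Kickoff Debrief ends; Kickoff Debrief is clear from here.
Outreach Readout starts after Sprint Check-in ends; Sprint Check-in is clear from here.
Sprint Huddle starts after Outreach Readout ends; Outreach Readout is clear from here.
Onboarding Check-in starts after Sprint Huddle ends; Sprint Huddle is clear from here.
Sprint Meeting starts before Onboarding Check-in ends → Onboarding Check-in and Sprint Meeting overlap.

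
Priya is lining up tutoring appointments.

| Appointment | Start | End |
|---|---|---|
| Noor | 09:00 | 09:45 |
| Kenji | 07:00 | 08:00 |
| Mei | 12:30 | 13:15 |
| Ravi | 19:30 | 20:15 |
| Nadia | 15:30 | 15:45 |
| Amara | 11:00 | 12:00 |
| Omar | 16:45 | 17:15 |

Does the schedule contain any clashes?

No

Sorted by start: Kenji, Noor, Amara, Mei, Nadia, Omar, Ravi.
Noor starts after Kenji ends — done with Kenji.
Amara starts after Noor ends — done with Noor.
Mei starts after Amara ends — done with Amara.
Nadia starts after Mei ends — done with Mei.
Omar starts after Nadia ends — done with Nadia.
Ravi starts after Omar ends.
Every pair is clear; the schedule has no overlaps.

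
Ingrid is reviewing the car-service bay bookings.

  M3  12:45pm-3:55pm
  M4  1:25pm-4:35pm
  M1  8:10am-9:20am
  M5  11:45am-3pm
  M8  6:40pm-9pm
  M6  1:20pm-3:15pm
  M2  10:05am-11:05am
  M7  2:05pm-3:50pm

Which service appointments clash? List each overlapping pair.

Check each pair: they overlap iff neither finishes before the other starts.
Sorted by start: M1, M2, M5, M3, M6, M4, M7, M8.
M2 starts after M1 ends; M1 is clear from here.
M5 starts after M2 ends; M2 is clear from here.
M3 starts before M5 ends → M5 and M3 overlap.
M6 starts before M5 ends → M5 and M6 overlap.
M4 starts before M5 ends → M5 and M4 overlap.
M7 starts before M5 ends → M5 and M7 overlap.
M8 starts after M5 ends.
M6 starts before M3 ends → M3 and M6 overlap.
M4 starts before M3 ends → M3 and M4 overlap.
M7 starts before M3 ends → M3 and M7 overlap.
M8 starts after M3 ends.
M4 starts before M6 ends → M6 and M4 overlap.
M7 starts before M6 ends → M6 and M7 overlap.
M8 starts after M6 ends.
M7 starts before M4 ends → M4 and M7 overlap.
M8 starts after M4 ends.
M8 starts after M7 ends.

M3 & M4, M3 & M5, M3 & M6, M3 & M7, M4 & M5, M4 & M6, M4 & M7, M5 & M6, M5 & M7, M6 & M7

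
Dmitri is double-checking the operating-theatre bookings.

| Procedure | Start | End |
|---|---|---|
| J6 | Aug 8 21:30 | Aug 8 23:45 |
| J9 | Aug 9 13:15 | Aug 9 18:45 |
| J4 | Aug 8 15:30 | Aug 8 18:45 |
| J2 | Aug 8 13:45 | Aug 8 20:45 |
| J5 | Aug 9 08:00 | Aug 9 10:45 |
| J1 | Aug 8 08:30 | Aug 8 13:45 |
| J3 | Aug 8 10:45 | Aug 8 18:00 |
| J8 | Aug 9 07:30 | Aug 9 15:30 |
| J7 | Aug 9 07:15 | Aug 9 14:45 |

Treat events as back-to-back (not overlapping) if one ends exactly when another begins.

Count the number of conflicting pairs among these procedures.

Check each pair: they overlap iff neither finishes before the other starts.
Sorted by start: J1, J3, J2, J4, J6, J7, J8, J5, J9.
J3 starts before J1 ends → J1 and J3 overlap.
J2 starts exactly when J1 ends (back-to-back, no overlap); J1 is clear from here.
J2 starts before J3 ends → J3 and J2 overlap.
J4 starts before J3 ends → J3 and J4 overlap.
J6 starts after J3 ends; J3 is clear from here.
J4 starts before J2 ends → J2 and J4 overlap.
J6 starts after J2 ends; J2 is clear from here.
J6 starts after J4 ends; J4 is clear from here.
J7 starts after J6 ends; J6 is clear from here.
J8 starts before J7 ends → J7 and J8 overlap.
J5 starts before J7 ends → J7 and J5 overlap.
J9 starts before J7 ends → J7 and J9 overlap.
J5 starts before J8 ends → J8 and J5 overlap.
J9 starts before J8 ends → J8 and J9 overlap.
J9 starts after J5 ends.
Overlapping pairs: J1 & J3, J2 & J3, J2 & J4, J3 & J4, J5 & J7, J5 & J8, J7 & J8, J7 & J9, J8 & J9 — 9 in total.

9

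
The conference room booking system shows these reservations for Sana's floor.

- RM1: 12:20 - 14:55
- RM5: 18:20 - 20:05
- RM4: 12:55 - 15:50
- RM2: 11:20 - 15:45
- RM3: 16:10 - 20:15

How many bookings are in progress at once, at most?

Sort all start/end points and keep a running count:
11:20 start RM2 → 1
12:20 start RM1 → 2
12:55 start RM4 → 3
14:55 end RM1 → 2
15:45 end RM2 → 1
15:50 end RM4 → 0
16:10 start RM3 → 1
18:20 start RM5 → 2
20:05 end RM5 → 1
20:15 end RM3 → 0
Peak is 3, at 12:55 (RM1, RM2, RM4).

3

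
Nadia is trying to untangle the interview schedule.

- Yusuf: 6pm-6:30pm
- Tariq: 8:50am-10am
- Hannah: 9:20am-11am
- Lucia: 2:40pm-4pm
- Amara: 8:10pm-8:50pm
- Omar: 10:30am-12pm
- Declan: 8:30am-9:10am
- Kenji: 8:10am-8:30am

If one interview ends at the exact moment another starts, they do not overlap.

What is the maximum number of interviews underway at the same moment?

Walk through starts and ends in time order (an end at T is processed before a start at T):
8:10am start Kenji → 1
8:30am end Kenji → 0
8:30am start Declan → 1
8:50am start Tariq → 2
9:10am end Declan → 1
9:20am start Hannah → 2
10am end Tariq → 1
10:30am start Omar → 2
11am end Hannah → 1
12pm end Omar → 0
2:40pm start Lucia → 1
4pm end Lucia → 0
6pm start Yusuf → 1
6:30pm end Yusuf → 0
8:10pm start Amara → 1
8:50pm end Amara → 0
Peak is 2, at 8:50am (Declan, Tariq).

2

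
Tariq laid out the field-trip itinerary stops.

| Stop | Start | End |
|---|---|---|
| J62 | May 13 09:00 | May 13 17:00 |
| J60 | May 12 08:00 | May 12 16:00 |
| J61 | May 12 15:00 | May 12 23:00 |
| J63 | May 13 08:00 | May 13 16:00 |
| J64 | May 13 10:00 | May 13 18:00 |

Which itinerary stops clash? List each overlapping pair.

Check each pair: they overlap iff neither finishes before the other starts.
Sorted by start: J60, J61, J63, J62, J64.
J61 starts before J60 ends → J60 and J61 overlap.
J63 starts after J60 ends, so nothing later overlaps J60 either.
J63 starts after J61 ends, so nothing later overlaps J61 either.
J62 starts before J63 ends → J63 and J62 overlap.
J64 starts before J63 ends → J63 and J64 overlap.
J64 starts before J62 ends → J62 and J64 overlap.

J60 & J61, J62 & J63, J62 & J64, J63 & J64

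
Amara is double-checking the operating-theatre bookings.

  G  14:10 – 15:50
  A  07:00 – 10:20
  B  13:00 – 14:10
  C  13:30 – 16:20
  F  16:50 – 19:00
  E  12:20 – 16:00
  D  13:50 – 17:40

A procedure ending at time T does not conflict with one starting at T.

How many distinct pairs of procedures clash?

10

Sorted by start: A, E, B, C, D, G, F.
E starts after A ends, so A has no further overlaps.
B starts before E ends → E and B overlap.
C starts before E ends → E and C overlap.
D starts before E ends → E and D overlap.
G starts before E ends → E and G overlap.
F starts after E ends.
C starts before B ends → B and C overlap.
D starts before B ends → B and D overlap.
G starts exactly when B ends (back-to-back, no overlap), so B has no further overlaps.
D starts before C ends → C and D overlap.
G starts before C ends → C and G overlap.
F starts after C ends.
G starts before D ends → D and G overlap.
F starts before D ends → D and F overlap.
F starts after G ends.
Overlapping pairs: B & C, B & D, B & E, C & D, C & E, C & G, D & E, D & F, D & G, E & G — 10 in total.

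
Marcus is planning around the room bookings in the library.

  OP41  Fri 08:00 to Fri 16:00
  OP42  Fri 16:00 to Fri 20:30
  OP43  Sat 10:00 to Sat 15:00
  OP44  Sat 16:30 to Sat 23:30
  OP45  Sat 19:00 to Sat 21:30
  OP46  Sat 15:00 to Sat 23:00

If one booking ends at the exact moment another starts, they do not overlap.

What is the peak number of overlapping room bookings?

Sweep the timeline, counting +1 at each start and −1 at each end (ends before starts at a tie):
Fri 08:00 start OP41 → 1
Fri 16:00 end OP41 → 0
Fri 16:00 start OP42 → 1
Fri 20:30 end OP42 → 0
Sat 10:00 start OP43 → 1
Sat 15:00 end OP43 → 0
Sat 15:00 start OP46 → 1
Sat 16:30 start OP44 → 2
Sat 19:00 start OP45 → 3
Sat 21:30 end OP45 → 2
Sat 23:00 end OP46 → 1
Sat 23:30 end OP44 → 0
Peak is 3, at Sat 19:00 (OP44, OP45, OP46).

3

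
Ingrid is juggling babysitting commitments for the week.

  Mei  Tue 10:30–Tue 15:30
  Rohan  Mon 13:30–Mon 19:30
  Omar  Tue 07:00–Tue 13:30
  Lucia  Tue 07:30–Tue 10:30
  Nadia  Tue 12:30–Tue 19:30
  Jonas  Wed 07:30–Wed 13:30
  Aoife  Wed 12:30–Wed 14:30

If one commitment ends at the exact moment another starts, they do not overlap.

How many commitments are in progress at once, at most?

Sort all start/end points and keep a running count:
Mon 13:30 start Rohan → 1
Mon 19:30 end Rohan → 0
Tue 07:00 start Omar → 1
Tue 07:30 start Lucia → 2
Tue 10:30 end Lucia → 1
Tue 10:30 start Mei → 2
Tue 12:30 start Nadia → 3
Tue 13:30 end Omar → 2
Tue 15:30 end Mei → 1
Tue 19:30 end Nadia → 0
Wed 07:30 start Jonas → 1
Wed 12:30 start Aoife → 2
Wed 13:30 end Jonas → 1
Wed 14:30 end Aoife → 0
Peak is 3, at Tue 12:30 (Mei, Nadia, Omar).

3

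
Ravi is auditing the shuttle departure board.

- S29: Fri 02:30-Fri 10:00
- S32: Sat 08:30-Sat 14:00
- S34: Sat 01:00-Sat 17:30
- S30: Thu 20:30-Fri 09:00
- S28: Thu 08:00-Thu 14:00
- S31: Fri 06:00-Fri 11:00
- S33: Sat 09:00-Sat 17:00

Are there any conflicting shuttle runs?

Yes

Check each pair: they overlap iff neither finishes before the other starts.
Sorted by start: S28, S30, S29, S31, S34, S32, S33.
S30 starts after S28 ends — done with S28.
S29 starts before S30 ends → S30 and S29 overlap.
That's a conflict, so the schedule is not conflict-free.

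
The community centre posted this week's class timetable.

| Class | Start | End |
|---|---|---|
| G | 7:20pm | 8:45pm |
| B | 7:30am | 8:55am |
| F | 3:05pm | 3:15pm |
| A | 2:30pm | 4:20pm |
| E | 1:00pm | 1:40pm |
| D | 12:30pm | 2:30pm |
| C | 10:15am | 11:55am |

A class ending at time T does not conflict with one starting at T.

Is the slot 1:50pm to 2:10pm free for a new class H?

No — it overlaps D

B: ends 8:55am at or before H starts 1:50pm → clear.
C: ends 11:55am at or before H starts 1:50pm → clear.
D: starts 12:30pm before H ends 2:10pm, and ends 2:30pm after H starts 1:50pm → overlap.
E: ends 1:40pm at or before H starts 1:50pm → clear.
A: starts 2:30pm at or after H ends 2:10pm → clear.
F: starts 3:05pm at or after H ends 2:10pm → clear.
G: starts 7:20pm at or after H ends 2:10pm → clear.
H overlaps D.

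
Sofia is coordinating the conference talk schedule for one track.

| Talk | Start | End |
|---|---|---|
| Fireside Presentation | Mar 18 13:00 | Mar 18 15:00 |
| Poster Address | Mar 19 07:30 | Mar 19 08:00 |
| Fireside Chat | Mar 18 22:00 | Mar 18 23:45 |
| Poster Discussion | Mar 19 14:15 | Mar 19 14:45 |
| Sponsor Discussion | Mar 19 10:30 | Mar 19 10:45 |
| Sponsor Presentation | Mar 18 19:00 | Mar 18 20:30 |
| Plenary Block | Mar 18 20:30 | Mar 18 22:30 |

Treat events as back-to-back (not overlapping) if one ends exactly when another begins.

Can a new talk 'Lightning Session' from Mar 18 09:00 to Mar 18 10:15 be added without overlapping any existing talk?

Yes — the slot is free

Fireside Presentation: starts Mar 18 13:00 at or after Lightning Session ends Mar 18 10:15 → clear.
Sponsor Presentation: starts Mar 18 19:00 at or after Lightning Session ends Mar 18 10:15 → clear.
Plenary Block: starts Mar 18 20:30 at or after Lightning Session ends Mar 18 10:15 → clear.
Fireside Chat: starts Mar 18 22:00 at or after Lightning Session ends Mar 18 10:15 → clear.
Poster Address: starts Mar 19 07:30 at or after Lightning Session ends Mar 18 10:15 → clear.
Sponsor Discussion: starts Mar 19 10:30 at or after Lightning Session ends Mar 18 10:15 → clear.
Poster Discussion: starts Mar 19 14:15 at or after Lightning Session ends Mar 18 10:15 → clear.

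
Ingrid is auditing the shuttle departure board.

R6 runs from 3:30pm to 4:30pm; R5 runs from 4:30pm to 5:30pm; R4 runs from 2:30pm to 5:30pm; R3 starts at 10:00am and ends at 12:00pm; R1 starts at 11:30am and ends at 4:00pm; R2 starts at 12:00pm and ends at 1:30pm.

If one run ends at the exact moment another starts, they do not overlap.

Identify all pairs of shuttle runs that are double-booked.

R1 & R2, R1 & R3, R1 & R4, R1 & R6, R4 & R5, R4 & R6

Check each pair: they overlap iff neither finishes before the other starts.
Sorted by start: R3, R1, R2, R4, R6, R5.
R1 starts before R3 ends → R3 and R1 overlap.
R2 starts exactly when R3 ends (back-to-back, no overlap) — done with R3.
R2 starts before R1 ends → R1 and R2 overlap.
R4 starts before R1 ends → R1 and R4 overlap.
R6 starts before R1 ends → R1 and R6 overlap.
R5 starts after R1 ends.
R4 starts after R2 ends — done with R2.
R6 starts before R4 ends → R4 and R6 overlap.
R5 starts before R4 ends → R4 and R5 overlap.
R5 starts exactly when R6 ends (back-to-back, no overlap).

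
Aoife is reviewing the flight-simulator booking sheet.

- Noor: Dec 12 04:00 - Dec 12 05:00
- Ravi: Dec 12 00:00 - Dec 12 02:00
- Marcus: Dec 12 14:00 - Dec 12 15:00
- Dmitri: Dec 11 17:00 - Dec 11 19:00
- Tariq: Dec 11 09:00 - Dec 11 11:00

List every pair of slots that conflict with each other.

no overlapping pairs

Check each pair: they overlap iff neither finishes before the other starts.
Sorted by start: Tariq, Dmitri, Ravi, Noor, Marcus.
Dmitri starts after Tariq ends, so Tariq has no further overlaps.
Ravi starts after Dmitri ends, so Dmitri has no further overlaps.
Noor starts after Ravi ends, so Ravi has no further overlaps.
Marcus starts after Noor ends.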